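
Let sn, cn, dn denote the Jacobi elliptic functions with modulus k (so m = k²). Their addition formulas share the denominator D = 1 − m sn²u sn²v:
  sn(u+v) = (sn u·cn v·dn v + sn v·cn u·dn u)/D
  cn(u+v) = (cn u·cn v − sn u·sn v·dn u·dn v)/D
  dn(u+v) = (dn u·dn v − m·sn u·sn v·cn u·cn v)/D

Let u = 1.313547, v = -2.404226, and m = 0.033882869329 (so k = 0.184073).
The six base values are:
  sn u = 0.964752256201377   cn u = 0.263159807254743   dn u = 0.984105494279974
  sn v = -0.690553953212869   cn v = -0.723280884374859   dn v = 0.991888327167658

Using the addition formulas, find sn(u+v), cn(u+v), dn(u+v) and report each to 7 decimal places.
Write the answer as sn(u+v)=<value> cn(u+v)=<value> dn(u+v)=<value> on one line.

m = k² = 0.033882869329
D = 1 − m·sn²u·sn²v = 0.9849614134939988
sn(u+v) = (sn u·cn v·dn v + sn v·cn u·dn u)/D = -0.8709642458730048/0.9849614134939988 = -0.8842623009802926
cn(u+v) = (cn u·cn v − sn u·sn v·dn u·dn v)/D = 0.4599676819983813/0.9849614134939988 = 0.4669905599313956
dn(u+v) = (dn u·dn v − m·sn u·sn v·cn u·cn v)/D = 0.9718261997436903/0.9849614134939988 = 0.9866642351970791

sn(u+v)=-0.8842623 cn(u+v)=0.4669906 dn(u+v)=0.9866642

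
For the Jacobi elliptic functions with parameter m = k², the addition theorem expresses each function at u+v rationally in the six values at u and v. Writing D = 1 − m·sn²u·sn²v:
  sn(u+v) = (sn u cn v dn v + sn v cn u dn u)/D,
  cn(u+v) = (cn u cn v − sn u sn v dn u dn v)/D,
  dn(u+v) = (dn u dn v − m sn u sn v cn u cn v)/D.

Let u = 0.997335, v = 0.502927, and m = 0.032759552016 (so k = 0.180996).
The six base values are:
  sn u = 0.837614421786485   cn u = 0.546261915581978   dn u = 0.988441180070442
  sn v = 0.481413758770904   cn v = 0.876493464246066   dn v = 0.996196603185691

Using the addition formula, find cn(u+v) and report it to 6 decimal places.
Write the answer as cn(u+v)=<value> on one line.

cn(u+v)=0.082171

m = k² = 0.032759552016
D = 1 − m·sn²u·sn²v = 0.9946732386098092
cn(u+v) = (cn u·cn v − sn u·sn v·dn u·dn v)/D = 0.08173281063378003/0.9946732386098092 = 0.0821705133517141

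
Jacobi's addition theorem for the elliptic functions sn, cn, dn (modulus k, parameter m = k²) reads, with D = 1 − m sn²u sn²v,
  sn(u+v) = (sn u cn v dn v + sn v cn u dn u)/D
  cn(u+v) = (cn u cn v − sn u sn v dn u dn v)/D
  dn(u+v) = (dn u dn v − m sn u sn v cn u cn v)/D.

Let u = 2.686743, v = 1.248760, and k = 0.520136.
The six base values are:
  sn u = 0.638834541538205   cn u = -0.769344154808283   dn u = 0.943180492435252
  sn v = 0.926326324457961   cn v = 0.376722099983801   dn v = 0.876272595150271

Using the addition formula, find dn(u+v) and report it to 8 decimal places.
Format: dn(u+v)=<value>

m = k² = 0.270541458496
D = 1 − m·sn²u·sn²v = 0.9052588570788101
dn(u+v) = (dn u·dn v − m·sn u·sn v·cn u·cn v)/D = 0.8728842861718046/0.9052588570788101 = 0.9642372226973007

dn(u+v)=0.96423722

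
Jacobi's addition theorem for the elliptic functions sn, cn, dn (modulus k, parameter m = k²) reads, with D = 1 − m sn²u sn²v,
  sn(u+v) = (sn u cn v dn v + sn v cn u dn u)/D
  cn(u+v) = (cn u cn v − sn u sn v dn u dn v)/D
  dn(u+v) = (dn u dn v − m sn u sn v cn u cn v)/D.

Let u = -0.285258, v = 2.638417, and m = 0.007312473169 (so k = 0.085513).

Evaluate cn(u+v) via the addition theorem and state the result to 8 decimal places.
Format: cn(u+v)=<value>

cn(u+v)=-0.70123880

sn u = -0.2813783272819063, cn u = 0.9595969137799665, dn u = 0.999710480080061
sn v = 0.4871209286070003, cn v = -0.8733345297840077, dn v = 0.9991320466526528
m = k² = 0.007312473169
D = 1 − m·sn²u·sn²v = 0.9998626213796544
cn(u+v) = (cn u·cn v − sn u·sn v·dn u·dn v)/D = -0.7011424623479634/0.9998626213796544 = -0.7012387975665059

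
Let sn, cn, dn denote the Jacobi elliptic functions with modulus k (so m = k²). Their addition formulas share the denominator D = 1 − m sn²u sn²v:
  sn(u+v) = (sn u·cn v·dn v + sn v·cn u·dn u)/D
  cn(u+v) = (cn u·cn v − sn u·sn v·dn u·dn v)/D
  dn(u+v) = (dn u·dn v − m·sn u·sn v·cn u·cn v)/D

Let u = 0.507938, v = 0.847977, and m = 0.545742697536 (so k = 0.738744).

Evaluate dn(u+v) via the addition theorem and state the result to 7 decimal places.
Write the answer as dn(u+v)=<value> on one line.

dn(u+v)=0.7256802

sn u = 0.4765104560648803, cn u = 0.8791688036212612, dn u = 0.9359927640851462
sn v = 0.7176359950202893, cn v = 0.6964183933895194, dn v = 0.8479043195303661
m = k² = 0.545742697536
D = 1 − m·sn²u·sn²v = 0.9361822878961226
dn(u+v) = (dn u·dn v − m·sn u·sn v·cn u·cn v)/D = 0.6793689231676302/0.9361822878961226 = 0.725680171427268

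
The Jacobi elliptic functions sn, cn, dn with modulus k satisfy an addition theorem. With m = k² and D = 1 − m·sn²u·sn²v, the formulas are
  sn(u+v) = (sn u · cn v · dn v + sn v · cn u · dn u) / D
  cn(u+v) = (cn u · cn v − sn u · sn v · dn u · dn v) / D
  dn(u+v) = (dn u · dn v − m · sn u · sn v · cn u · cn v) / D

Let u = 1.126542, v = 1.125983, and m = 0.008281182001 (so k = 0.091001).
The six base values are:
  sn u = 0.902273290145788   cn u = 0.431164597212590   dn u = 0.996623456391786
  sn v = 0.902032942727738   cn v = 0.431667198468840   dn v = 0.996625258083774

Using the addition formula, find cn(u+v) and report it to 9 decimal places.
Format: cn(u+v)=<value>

cn(u+v)=-0.625707449

m = k² = 0.008281182001
D = 1 − m·sn²u·sn²v = 0.9945145365087639
cn(u+v) = (cn u·cn v − sn u·sn v·dn u·dn v)/D = -0.6222751536099105/0.9945145365087639 = -0.6257074489774709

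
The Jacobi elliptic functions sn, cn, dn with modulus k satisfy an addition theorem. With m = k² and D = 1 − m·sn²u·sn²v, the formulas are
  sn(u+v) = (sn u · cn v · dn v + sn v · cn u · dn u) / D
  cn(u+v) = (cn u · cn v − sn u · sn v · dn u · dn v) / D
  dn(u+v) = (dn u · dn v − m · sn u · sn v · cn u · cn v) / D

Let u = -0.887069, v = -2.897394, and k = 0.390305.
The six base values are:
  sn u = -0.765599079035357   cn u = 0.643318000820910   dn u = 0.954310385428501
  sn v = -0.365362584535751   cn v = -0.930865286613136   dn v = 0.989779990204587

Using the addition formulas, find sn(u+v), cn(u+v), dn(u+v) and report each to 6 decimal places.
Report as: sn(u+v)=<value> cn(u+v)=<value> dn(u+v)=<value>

m = k² = 0.152337993025
D = 1 − m·sn²u·sn²v = 0.988080468768867
sn(u+v) = (sn u·cn v·dn v + sn v·cn u·dn u)/D = 0.4810808730518746/0.988080468768867 = 0.4868843057400921
cn(u+v) = (cn u·cn v − sn u·sn v·dn u·dn v)/D = -0.8630551583451374/0.988080468768867 = -0.8734664692041639
dn(u+v) = (dn u·dn v − m·sn u·sn v·cn u·cn v)/D = 0.9700753009354146/0.988080468768867 = 0.9817776300589297

sn(u+v)=0.486884 cn(u+v)=-0.873466 dn(u+v)=0.981778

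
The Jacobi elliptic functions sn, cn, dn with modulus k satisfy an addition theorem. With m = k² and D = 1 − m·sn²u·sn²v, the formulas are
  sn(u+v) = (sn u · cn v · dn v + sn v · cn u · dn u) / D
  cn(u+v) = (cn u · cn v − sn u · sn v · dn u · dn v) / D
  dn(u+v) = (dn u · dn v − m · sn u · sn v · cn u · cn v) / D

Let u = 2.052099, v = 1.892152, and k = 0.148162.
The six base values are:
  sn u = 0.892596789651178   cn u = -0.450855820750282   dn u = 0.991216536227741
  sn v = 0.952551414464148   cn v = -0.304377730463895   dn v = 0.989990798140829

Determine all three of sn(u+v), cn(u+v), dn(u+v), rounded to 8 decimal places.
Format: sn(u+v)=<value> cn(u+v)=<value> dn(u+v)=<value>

sn(u+v)=-0.70585998 cn(u+v)=-0.70835138 dn(u+v)=0.99451631

m = k² = 0.021951978244
D = 1 − m·sn²u·sn²v = 0.9841305762435635
sn(u+v) = (sn u·cn v·dn v + sn v·cn u·dn u)/D = -0.6946583931819692/0.9841305762435635 = -0.7058599843869169
cn(u+v) = (cn u·cn v − sn u·sn v·dn u·dn v)/D = -0.6971102551815839/0.9841305762435635 = -0.7083513834540746
dn(u+v) = (dn u·dn v − m·sn u·sn v·cn u·cn v)/D = 0.9787339055017188/0.9841305762435635 = 0.9945163061974521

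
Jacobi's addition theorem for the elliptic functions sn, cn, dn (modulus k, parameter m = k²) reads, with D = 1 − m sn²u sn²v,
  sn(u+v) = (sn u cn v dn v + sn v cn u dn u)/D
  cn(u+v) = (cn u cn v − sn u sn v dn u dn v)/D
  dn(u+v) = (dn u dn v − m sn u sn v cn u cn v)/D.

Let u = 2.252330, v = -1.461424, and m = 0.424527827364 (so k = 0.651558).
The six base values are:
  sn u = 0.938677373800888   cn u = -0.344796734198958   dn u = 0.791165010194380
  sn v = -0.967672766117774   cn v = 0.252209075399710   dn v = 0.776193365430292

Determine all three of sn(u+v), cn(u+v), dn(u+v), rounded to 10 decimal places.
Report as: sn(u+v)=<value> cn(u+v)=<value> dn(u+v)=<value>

sn(u+v)=0.6890968933 cn(u+v)=0.7246692153 dn(u+v)=0.8935384932

m = k² = 0.424527827364
D = 1 − m·sn²u·sn²v = 0.6497356802610039
sn(u+v) = (sn u·cn v·dn v + sn v·cn u·dn u)/D = 0.4477308387354688/0.6497356802610039 = 0.6890968933022299
cn(u+v) = (cn u·cn v − sn u·sn v·dn u·dn v)/D = 0.4708434455840531/0.6497356802610039 = 0.7246692153260101
dn(u+v) = (dn u·dn v − m·sn u·sn v·cn u·cn v)/D = 0.5805638406938847/0.6497356802610039 = 0.8935384931618157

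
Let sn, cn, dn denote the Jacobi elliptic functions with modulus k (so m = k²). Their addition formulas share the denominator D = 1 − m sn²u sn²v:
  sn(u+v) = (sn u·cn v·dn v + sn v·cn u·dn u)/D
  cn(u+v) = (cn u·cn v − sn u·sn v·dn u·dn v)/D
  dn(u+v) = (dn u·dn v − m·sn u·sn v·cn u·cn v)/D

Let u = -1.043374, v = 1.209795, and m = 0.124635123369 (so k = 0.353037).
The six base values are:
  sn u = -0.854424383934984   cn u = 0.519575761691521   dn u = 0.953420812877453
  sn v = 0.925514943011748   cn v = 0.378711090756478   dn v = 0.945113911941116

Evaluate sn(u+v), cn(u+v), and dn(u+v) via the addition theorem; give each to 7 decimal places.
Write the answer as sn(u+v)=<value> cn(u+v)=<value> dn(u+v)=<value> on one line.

m = k² = 0.124635123369
D = 1 − m·sn²u·sn²v = 0.9220610436555444
sn(u+v) = (sn u·cn v·dn v + sn v·cn u·dn u)/D = 0.1526564081795184/0.9220610436555444 = 0.1655599802528329
cn(u+v) = (cn u·cn v − sn u·sn v·dn u·dn v)/D = 0.9093363455118683/0.9220610436555444 = 0.9861997226417586
dn(u+v) = (dn u·dn v − m·sn u·sn v·cn u·cn v)/D = 0.920484695111602/0.9220610436555444 = 0.9982904076093565

sn(u+v)=0.1655600 cn(u+v)=0.9861997 dn(u+v)=0.9982904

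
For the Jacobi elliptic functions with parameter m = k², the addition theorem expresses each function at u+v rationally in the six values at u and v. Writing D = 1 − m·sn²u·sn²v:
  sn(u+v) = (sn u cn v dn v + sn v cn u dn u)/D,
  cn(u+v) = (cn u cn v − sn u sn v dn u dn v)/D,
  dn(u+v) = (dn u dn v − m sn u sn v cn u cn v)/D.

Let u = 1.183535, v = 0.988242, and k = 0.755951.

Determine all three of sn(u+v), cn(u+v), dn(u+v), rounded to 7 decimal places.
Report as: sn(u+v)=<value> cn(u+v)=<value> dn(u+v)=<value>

sn(u+v)=0.9862707 cn(u+v)=-0.1651365 dn(u+v)=0.6664247

sn u = 0.8746486501733124, cn u = 0.4847574019548362, dn u = 0.750217149610476
sn v = 0.791541157540907, cn v = 0.6111158612888403, dn v = 0.8012226504661018
m = k² = 0.571461914401
D = 1 − m·sn²u·sn²v = 0.7260939937880583
sn(u+v) = (sn u·cn v·dn v + sn v·cn u·dn u)/D = 0.7161252492629003/0.7260939937880583 = 0.9862707244372719
cn(u+v) = (cn u·cn v − sn u·sn v·dn u·dn v)/D = -0.1199046086822429/0.7260939937880583 = -0.1651364833038988
dn(u+v) = (dn u·dn v − m·sn u·sn v·cn u·cn v)/D = 0.4838869744045039/0.7260939937880583 = 0.6664247033363385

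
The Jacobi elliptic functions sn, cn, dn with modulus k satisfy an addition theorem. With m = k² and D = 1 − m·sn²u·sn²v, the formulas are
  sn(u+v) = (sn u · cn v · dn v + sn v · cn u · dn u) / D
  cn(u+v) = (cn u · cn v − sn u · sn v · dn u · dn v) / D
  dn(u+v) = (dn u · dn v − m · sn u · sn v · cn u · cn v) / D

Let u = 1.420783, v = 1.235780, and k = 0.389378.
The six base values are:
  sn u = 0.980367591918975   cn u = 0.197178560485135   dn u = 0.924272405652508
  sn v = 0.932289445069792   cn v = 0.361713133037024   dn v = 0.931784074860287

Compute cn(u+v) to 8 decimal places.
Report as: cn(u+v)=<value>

cn(u+v)=-0.81963410

m = k² = 0.151615226884
D = 1 − m·sn²u·sn²v = 0.8733450267450359
cn(u+v) = (cn u·cn v − sn u·sn v·dn u·dn v)/D = -0.7158233664221684/0.8733450267450359 = -0.8196341016448538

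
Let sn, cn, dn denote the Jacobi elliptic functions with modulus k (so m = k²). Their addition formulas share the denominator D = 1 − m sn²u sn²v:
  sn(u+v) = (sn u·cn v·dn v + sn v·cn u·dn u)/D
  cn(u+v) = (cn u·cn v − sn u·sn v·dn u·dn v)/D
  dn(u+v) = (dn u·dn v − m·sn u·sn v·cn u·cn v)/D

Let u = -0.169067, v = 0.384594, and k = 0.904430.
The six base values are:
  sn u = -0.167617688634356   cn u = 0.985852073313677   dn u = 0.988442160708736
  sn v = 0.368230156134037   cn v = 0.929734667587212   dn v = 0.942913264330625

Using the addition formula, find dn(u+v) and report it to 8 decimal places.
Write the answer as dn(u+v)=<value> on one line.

dn(u+v)=0.98134976

m = k² = 0.8179936249
D = 1 − m·sn²u·sn²v = 0.9968837785083194
dn(u+v) = (dn u·dn v − m·sn u·sn v·cn u·cn v)/D = 0.9782916596862704/0.9968837785083194 = 0.9813497629083009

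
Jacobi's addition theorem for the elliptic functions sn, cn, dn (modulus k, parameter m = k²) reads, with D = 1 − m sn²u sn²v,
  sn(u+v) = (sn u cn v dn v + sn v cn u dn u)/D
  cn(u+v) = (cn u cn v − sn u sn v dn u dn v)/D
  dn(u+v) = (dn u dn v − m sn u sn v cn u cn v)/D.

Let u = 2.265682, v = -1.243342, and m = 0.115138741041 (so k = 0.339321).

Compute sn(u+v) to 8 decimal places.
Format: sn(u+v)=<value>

sn u = 0.8181174794083429, cn u = -0.5750511193681303, dn u = 0.9606954638225387
sn v = -0.9378233843996518, cn v = 0.3471128054007557, dn v = 0.9480158305401867
m = k² = 0.115138741041
D = 1 − m·sn²u·sn²v = 0.9322210346761404
sn(u+v) = (sn u·cn v·dn v + sn v·cn u·dn u)/D = 0.7873162308051969/0.9322210346761404 = 0.8445596071308514

sn(u+v)=0.84455961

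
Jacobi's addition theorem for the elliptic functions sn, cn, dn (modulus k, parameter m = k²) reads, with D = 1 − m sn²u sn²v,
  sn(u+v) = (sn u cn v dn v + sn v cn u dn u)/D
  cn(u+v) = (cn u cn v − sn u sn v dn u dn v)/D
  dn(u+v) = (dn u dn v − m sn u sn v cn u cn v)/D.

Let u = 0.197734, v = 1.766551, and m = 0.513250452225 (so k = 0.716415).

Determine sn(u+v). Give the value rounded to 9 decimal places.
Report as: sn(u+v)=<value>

sn(u+v)=0.997620393

sn u = 0.1958051761731001, cn u = 0.9806428162097662, dn u = 0.9901121898884946
sn v = 0.9976157212675219, cn v = 0.06901356880992307, dn v = 0.699424116206926
m = k² = 0.513250452225
D = 1 − m·sn²u·sn²v = 0.9804158716667851
sn(u+v) = (sn u·cn v·dn v + sn v·cn u·dn u)/D = 0.9780828671475387/0.9804158716667851 = 0.9976203929509218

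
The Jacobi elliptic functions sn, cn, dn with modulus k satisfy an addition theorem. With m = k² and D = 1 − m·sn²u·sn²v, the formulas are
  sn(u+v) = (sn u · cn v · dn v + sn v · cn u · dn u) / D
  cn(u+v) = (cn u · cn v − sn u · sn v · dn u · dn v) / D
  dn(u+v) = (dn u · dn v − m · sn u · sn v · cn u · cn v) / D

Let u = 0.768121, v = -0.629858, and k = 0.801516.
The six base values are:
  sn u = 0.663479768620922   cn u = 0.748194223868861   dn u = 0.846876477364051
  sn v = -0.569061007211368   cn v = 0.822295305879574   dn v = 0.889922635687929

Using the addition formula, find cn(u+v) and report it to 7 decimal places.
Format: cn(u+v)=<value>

m = k² = 0.642427898256
D = 1 − m·sn²u·sn²v = 0.9084206792592629
cn(u+v) = (cn u·cn v − sn u·sn v·dn u·dn v)/D = 0.8997867596253543/0.9084206792592629 = 0.9904956813169987

cn(u+v)=0.9904957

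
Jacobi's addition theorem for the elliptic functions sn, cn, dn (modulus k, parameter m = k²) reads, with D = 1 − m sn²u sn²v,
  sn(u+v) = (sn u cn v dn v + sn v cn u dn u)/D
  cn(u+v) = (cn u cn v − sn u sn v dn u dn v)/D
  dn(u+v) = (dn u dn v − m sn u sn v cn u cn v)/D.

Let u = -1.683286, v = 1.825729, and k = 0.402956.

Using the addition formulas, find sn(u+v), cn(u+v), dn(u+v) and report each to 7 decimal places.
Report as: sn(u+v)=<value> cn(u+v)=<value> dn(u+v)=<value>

sn u = -0.9992559100179364, cn u = -0.03856975880434983, dn u = 0.9153513058976428
sn v = 0.9857367984803148, cn v = -0.1682942783393996, dn v = 0.9177283704633347
m = k² = 0.162373537936
D = 1 − m·sn²u·sn²v = 0.8424600716534079
sn(u+v) = (sn u·cn v·dn v + sn v·cn u·dn u)/D = 0.1195321918017362/0.8424600716534079 = 0.1418846967633053
cn(u+v) = (cn u·cn v − sn u·sn v·dn u·dn v)/D = 0.8339370644439172/0.8424600716534079 = 0.9898831915051315
dn(u+v) = (dn u·dn v − m·sn u·sn v·cn u·cn v)/D = 0.8410820341505126/0.8424600716534079 = 0.998364269655901

sn(u+v)=0.1418847 cn(u+v)=0.9898832 dn(u+v)=0.9983643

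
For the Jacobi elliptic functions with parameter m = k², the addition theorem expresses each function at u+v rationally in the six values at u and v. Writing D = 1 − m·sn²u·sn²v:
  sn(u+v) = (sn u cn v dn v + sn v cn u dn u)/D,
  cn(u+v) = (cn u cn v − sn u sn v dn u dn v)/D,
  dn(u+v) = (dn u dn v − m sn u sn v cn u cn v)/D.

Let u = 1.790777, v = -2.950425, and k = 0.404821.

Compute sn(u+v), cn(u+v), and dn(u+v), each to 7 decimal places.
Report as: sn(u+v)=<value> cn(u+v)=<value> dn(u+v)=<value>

sn(u+v)=-0.9032004 cn(u+v)=0.4292191 dn(u+v)=0.9307585

sn u = 0.9907317995368005, cn u = -0.1358326226890026, dn u = 0.9160478300295837
sn v = -0.3262192988796355, cn v = -0.9452941177424511, dn v = 0.9912416681778785
m = k² = 0.163880042041
D = 1 − m·sn²u·sn²v = 0.9828818206509163
sn(u+v) = (sn u·cn v·dn v + sn v·cn u·dn u)/D = -0.8877392764721209/0.9828818206509163 = -0.903200423306449
cn(u+v) = (cn u·cn v − sn u·sn v·dn u·dn v)/D = 0.4218716041342618/0.9828818206509163 = 0.4292190528611834
dn(u+v) = (dn u·dn v − m·sn u·sn v·cn u·cn v)/D = 0.9148256239232374/0.9828818206509163 = 0.9307585151156743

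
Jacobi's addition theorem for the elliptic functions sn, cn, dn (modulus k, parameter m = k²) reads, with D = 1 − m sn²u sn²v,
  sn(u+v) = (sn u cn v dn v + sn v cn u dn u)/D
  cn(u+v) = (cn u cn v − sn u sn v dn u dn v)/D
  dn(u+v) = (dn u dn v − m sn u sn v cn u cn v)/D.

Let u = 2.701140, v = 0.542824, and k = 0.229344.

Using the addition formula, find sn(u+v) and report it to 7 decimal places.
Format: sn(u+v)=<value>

sn u = 0.4636318983005525, cn u = -0.8860279131484663, dn u = 0.9943307684893917
sn v = 0.5154245117673846, cn v = 0.8569349874228226, dn v = 0.9929886754460867
m = k² = 0.052598670336
D = 1 − m·sn²u·sn²v = 0.9969963348313914
sn(u+v) = (sn u·cn v·dn v + sn v·cn u·dn u)/D = -0.05957469813812655/0.9969963348313914 = -0.05975417968632916

sn(u+v)=-0.0597542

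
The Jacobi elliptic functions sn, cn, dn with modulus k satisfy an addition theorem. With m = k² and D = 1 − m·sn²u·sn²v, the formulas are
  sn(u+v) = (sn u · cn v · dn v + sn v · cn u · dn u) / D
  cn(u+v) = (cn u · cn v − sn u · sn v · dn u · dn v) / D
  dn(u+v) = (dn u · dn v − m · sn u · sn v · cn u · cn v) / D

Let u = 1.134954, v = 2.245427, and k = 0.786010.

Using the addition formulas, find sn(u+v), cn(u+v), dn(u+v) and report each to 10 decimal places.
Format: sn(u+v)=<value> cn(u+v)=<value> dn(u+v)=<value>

sn u = 0.8517710563053171, cn u = 0.5239141796520918, dn u = 0.7428115437259152
sn v = 0.9852364896938288, cn v = -0.17119888836024, dn v = 0.6326893078656102
m = k² = 0.6178117201
D = 1 − m·sn²u·sn²v = 0.564906218793509
sn(u+v) = (sn u·cn v·dn v + sn v·cn u·dn u)/D = 0.2911638091639907/0.564906218793509 = 0.5154197271643423
cn(u+v) = (cn u·cn v − sn u·sn v·dn u·dn v)/D = -0.484089529183079/0.564906218793509 = -0.856937865221181
dn(u+v) = (dn u·dn v − m·sn u·sn v·cn u·cn v)/D = 0.5164718820119228/0.564906218793509 = 0.9142612788277863

sn(u+v)=0.5154197272 cn(u+v)=-0.8569378652 dn(u+v)=0.9142612788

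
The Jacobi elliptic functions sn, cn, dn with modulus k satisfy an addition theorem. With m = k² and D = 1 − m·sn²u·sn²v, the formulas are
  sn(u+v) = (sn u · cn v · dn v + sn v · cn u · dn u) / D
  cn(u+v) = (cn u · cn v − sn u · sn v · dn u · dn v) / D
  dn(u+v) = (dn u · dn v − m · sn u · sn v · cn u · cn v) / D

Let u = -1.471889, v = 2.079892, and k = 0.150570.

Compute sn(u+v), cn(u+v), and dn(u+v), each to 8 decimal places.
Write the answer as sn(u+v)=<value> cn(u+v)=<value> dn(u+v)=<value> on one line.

sn(u+v)=0.57058219 cn(u+v)=0.82124051 dn(u+v)=0.99630268

sn u = -0.9943129585727923, cn u = 0.1064976075516281, dn u = 0.9887293903702177
sn v = 0.8800537055633784, cn v = -0.4748741678846792, dn v = 0.9911817103830171
m = k² = 0.0226713249
D = 1 − m·sn²u·sn²v = 0.9826403305422228
sn(u+v) = (sn u·cn v·dn v + sn v·cn u·dn u)/D = 0.560677067695586/0.9826403305422228 = 0.5705821858402691
cn(u+v) = (cn u·cn v − sn u·sn v·dn u·dn v)/D = 0.8069840425735866/0.9826403305422228 = 0.8212405063084386
dn(u+v) = (dn u·dn v − m·sn u·sn v·cn u·cn v)/D = 0.9790071957356465/0.9826403305422228 = 0.9963026809569565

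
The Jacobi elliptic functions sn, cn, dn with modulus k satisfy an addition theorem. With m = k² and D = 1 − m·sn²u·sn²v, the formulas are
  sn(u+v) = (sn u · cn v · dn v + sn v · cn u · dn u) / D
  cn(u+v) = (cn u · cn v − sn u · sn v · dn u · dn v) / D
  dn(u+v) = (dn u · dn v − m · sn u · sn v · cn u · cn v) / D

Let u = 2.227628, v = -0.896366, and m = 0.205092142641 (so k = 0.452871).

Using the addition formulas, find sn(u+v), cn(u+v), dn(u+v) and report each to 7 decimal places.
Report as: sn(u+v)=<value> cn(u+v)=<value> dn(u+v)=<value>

sn u = 0.8730511877739203, cn u = -0.4876285712779214, dn u = 0.9185178278121308
sn v = -0.7678527471974719, cn v = 0.6406263798980614, dn v = 0.937591657074194
m = k² = 0.205092142641
D = 1 − m·sn²u·sn²v = 0.9078311174516124
sn(u+v) = (sn u·cn v·dn v + sn v·cn u·dn u)/D = 0.8683124771164864/0.9078311174516124 = 0.9564691718807134
cn(u+v) = (cn u·cn v − sn u·sn v·dn u·dn v)/D = 0.2649354259008685/0.9078311174516124 = 0.2918333826720691
dn(u+v) = (dn u·dn v − m·sn u·sn v·cn u·cn v)/D = 0.8182449028076842/0.9078311174516124 = 0.9013184138307496

sn(u+v)=0.9564692 cn(u+v)=0.2918334 dn(u+v)=0.9013184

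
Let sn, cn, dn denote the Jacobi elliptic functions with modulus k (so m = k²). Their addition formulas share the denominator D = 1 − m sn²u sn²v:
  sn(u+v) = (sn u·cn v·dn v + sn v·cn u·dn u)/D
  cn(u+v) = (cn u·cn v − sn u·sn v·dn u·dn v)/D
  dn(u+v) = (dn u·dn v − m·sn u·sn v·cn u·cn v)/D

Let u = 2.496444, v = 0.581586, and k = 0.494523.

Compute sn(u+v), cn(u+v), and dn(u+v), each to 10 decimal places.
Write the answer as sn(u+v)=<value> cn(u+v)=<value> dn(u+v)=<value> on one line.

sn u = 0.7488139660401757, cn u = -0.662780238286555, dn u = 0.9289099348823001
sn v = 0.543092588810246, cn v = 0.8396728172207226, dn v = 0.9632596747383848
m = k² = 0.244552997529
D = 1 − m·sn²u·sn²v = 0.9595546484507
sn(u+v) = (sn u·cn v·dn v + sn v·cn u·dn u)/D = 0.2712958392223909/0.9595546484507 = 0.2827309936546355
cn(u+v) = (cn u·cn v − sn u·sn v·dn u·dn v)/D = -0.9204040911382158/0.9595546484507 = -0.9591992416735234
dn(u+v) = (dn u·dn v − m·sn u·sn v·cn u·cn v)/D = 0.9501292924926274/0.9595546484507 = 0.9901773640789602

sn(u+v)=0.2827309937 cn(u+v)=-0.9591992417 dn(u+v)=0.9901773641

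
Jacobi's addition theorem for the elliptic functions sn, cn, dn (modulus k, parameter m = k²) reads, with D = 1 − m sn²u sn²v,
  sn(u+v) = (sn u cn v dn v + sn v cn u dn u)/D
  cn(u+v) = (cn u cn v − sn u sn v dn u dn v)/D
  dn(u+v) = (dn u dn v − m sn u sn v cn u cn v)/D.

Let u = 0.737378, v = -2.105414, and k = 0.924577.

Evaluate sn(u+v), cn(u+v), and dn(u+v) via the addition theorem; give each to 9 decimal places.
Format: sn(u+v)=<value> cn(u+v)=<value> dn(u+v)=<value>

sn u = 0.6341055615011064, cn u = 0.7732464916657343, dn u = 0.8101089089370187
sn v = -0.993362705412738, cn v = 0.1150240648520381, dn v = 0.3955595995747766
m = k² = 0.854842628929
D = 1 − m·sn²u·sn²v = 0.6608240910427952
sn(u+v) = (sn u·cn v·dn v + sn v·cn u·dn u)/D = -0.5934050898695626/0.6608240910427952 = -0.8979773859835469
cn(u+v) = (cn u·cn v − sn u·sn v·dn u·dn v)/D = 0.2907900937436362/0.6608240910427952 = 0.440041605149054
dn(u+v) = (dn u·dn v − m·sn u·sn v·cn u·cn v)/D = 0.3683382762229213/0.6608240910427952 = 0.5573923245468779

sn(u+v)=-0.897977386 cn(u+v)=0.440041605 dn(u+v)=0.557392325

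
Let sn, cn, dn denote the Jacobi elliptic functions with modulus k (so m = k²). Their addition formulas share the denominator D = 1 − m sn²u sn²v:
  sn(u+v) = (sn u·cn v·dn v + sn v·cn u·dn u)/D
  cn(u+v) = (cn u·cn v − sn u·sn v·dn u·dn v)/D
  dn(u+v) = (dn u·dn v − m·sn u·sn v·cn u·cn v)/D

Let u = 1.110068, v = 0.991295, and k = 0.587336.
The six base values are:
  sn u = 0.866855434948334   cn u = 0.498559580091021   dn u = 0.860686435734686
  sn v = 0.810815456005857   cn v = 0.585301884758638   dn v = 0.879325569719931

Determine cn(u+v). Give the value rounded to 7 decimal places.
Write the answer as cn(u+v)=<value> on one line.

m = k² = 0.344963576896
D = 1 − m·sn²u·sn²v = 0.829583895860522
cn(u+v) = (cn u·cn v − sn u·sn v·dn u·dn v)/D = -0.2401330040092882/0.829583895860522 = -0.2894619883624909

cn(u+v)=-0.2894620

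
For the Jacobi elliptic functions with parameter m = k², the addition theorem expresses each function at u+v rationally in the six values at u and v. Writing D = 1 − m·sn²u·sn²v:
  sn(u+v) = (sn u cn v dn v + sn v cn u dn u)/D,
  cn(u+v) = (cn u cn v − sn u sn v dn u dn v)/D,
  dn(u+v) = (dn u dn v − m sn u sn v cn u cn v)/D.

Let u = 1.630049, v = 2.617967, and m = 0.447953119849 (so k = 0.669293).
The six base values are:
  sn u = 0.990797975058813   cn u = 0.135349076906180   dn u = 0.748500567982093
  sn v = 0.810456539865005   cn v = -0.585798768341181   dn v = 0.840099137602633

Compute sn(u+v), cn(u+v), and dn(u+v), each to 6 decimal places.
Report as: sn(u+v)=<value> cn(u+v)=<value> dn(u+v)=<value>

sn(u+v)=-0.570189 cn(u+v)=-0.821513 dn(u+v)=0.924318

m = k² = 0.447953119849
D = 1 − m·sn²u·sn²v = 0.7111567330067904
sn(u+v) = (sn u·cn v·dn v + sn v·cn u·dn u)/D = -0.4054940274957001/0.7111567330067904 = -0.5701893952142731
cn(u+v) = (cn u·cn v − sn u·sn v·dn u·dn v)/D = -0.5842246935607976/0.7111567330067904 = -0.8215132704863516
dn(u+v) = (dn u·dn v − m·sn u·sn v·cn u·cn v)/D = 0.6573347892442864/0.7111567330067904 = 0.9243177470387668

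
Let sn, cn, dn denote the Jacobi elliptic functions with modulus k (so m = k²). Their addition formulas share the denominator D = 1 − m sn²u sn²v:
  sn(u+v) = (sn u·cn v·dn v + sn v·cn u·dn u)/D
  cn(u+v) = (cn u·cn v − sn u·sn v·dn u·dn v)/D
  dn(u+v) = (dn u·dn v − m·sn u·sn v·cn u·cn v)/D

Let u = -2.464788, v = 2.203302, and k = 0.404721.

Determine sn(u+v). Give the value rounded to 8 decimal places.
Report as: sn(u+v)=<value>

sn(u+v)=-0.25805144

sn u = -0.721371758903011, cn u = -0.6925480383750835, dn u = 0.9564322699097125
sn v = 0.8689876726041379, cn v = -0.494833734563483, dn v = 0.9361136824124314
m = k² = 0.163799087841
D = 1 − m·sn²u·sn²v = 0.9356339316183755
sn(u+v) = (sn u·cn v·dn v + sn v·cn u·dn u)/D = -0.241441683480136/0.9356339316183755 = -0.2580514401209369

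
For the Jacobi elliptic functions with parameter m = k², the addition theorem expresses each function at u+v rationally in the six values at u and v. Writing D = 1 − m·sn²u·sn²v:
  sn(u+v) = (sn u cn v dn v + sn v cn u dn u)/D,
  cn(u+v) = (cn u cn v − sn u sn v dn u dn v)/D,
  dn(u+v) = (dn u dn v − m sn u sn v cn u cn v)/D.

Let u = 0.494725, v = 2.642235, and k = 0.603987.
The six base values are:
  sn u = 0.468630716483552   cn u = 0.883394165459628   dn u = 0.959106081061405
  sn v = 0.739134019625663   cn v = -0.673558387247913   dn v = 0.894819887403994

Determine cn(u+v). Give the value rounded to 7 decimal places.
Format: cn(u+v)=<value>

cn(u+v)=-0.9331330

m = k² = 0.364800296169
D = 1 − m·sn²u·sn²v = 0.9562313584205821
cn(u+v) = (cn u·cn v − sn u·sn v·dn u·dn v)/D = -0.8922910622185459/0.9562313584205821 = -0.9331330272334436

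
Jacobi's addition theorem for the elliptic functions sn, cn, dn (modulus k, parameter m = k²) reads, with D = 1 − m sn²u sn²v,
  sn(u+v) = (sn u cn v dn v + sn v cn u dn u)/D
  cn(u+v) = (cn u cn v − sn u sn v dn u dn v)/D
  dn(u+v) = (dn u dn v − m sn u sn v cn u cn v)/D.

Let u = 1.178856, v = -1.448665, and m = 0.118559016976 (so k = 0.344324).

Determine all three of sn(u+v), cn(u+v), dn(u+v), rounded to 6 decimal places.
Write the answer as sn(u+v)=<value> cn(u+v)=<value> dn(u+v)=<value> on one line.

sn u = 0.9145462032425456, cn u = 0.4044814484431202, dn u = 0.9491247861601782
sn v = -0.9869634884351728, cn v = 0.1609443148914387, dn v = 0.9404849950083037
m = k² = 0.118559016976
D = 1 − m·sn²u·sn²v = 0.9034064638125475
sn(u+v) = (sn u·cn v·dn v + sn v·cn u·dn u)/D = -0.2404676692627108/0.9034064638125475 = -0.2661788230381831
cn(u+v) = (cn u·cn v − sn u·sn v·dn u·dn v)/D = 0.8708148706227124/0.9034064638125475 = 0.963923666151012
dn(u+v) = (dn u·dn v − m·sn u·sn v·cn u·cn v)/D = 0.8996041347581869/0.9034064638125475 = 0.9957911203797302

sn(u+v)=-0.266179 cn(u+v)=0.963924 dn(u+v)=0.995791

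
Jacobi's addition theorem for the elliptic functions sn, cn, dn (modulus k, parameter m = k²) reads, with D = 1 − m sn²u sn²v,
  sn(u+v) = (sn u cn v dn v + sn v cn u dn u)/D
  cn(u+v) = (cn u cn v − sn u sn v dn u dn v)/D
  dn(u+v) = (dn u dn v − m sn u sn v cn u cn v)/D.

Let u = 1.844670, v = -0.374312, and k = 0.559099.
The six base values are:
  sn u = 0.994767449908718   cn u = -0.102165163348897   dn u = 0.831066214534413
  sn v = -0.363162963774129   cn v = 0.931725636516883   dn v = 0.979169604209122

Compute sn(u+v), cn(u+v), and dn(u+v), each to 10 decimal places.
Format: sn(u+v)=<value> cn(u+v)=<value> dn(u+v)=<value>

sn(u+v)=0.9782892434 cn(u+v)=0.2072441946 dn(u+v)=0.8371583901

m = k² = 0.312591691801
D = 1 − m·sn²u·sn²v = 0.9592034285264251
sn(u+v) = (sn u·cn v·dn v + sn v·cn u·dn u)/D = 0.9383783963797172/0.9592034285264251 = 0.9782892434207618
cn(u+v) = (cn u·cn v − sn u·sn v·dn u·dn v)/D = 0.1987893420298964/0.9592034285264251 = 0.2072441946285432
dn(u+v) = (dn u·dn v − m·sn u·sn v·cn u·cn v)/D = 0.8030051980471868/0.9592034285264251 = 0.8371583901454589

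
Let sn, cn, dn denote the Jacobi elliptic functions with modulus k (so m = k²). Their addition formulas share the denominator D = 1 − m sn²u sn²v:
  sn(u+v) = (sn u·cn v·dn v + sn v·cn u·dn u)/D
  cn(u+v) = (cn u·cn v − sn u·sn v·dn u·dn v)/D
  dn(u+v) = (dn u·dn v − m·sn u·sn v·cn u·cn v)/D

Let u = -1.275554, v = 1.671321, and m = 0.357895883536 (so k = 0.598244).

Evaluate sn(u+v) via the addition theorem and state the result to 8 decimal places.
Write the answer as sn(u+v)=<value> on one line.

sn u = -0.9269277907866698, cn u = 0.3752397509157894, dn u = 0.8321644068678143
sn v = 0.9980421100194979, cn v = 0.0625455564195286, dn v = 0.8021871265850084
m = k² = 0.357895883536
D = 1 − m·sn²u·sn²v = 0.6937005330341647
sn(u+v) = (sn u·cn v·dn v + sn v·cn u·dn u)/D = 0.2651428210671476/0.6937005330341647 = 0.3822151035511592

sn(u+v)=0.38221510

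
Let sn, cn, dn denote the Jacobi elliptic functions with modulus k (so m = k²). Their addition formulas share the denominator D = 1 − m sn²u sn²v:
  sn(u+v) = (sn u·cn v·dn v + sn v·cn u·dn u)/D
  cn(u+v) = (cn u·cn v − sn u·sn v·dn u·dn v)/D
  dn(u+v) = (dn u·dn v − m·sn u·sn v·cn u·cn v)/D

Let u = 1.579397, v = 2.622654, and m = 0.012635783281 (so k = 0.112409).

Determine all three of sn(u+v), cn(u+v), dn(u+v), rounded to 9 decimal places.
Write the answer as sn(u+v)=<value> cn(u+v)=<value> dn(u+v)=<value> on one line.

sn(u+v)=-0.866679709 cn(u+v)=-0.498864994 dn(u+v)=0.995243105

sn u = 0.9999935911055043, cn u = -0.003580188251666976, dn u = 0.9936621048833878
sn v = 0.5043588653285936, cn v = -0.863494142982136, dn v = 0.998391574696986
m = k² = 0.012635783281
D = 1 − m·sn²u·sn²v = 0.9967857776255476
sn(u+v) = (sn u·cn v·dn v + sn v·cn u·dn u)/D = -0.8638940073608562/0.9967857776255476 = -0.8666797086719535
cn(u+v) = (cn u·cn v − sn u·sn v·dn u·dn v)/D = -0.4972615313118123/0.9967857776255476 = -0.498864994338446
dn(u+v) = (dn u·dn v − m·sn u·sn v·cn u·cn v)/D = 0.9920441718839483/0.9967857776255476 = 0.9952431045385756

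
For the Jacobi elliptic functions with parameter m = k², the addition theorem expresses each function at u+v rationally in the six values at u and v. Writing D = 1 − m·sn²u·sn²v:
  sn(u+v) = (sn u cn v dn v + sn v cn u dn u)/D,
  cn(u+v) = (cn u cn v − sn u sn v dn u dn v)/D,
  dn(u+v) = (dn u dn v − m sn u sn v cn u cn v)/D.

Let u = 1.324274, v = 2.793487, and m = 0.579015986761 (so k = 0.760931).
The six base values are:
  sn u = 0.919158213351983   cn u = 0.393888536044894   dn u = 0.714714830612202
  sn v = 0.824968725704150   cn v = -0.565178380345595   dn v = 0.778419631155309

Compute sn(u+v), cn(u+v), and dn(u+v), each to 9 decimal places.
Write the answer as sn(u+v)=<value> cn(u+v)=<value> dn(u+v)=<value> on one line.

m = k² = 0.579015986761
D = 1 − m·sn²u·sn²v = 0.6670752600071666
sn(u+v) = (sn u·cn v·dn v + sn v·cn u·dn u)/D = -0.1721364021958517/0.6670752600071666 = -0.2580464492027517
cn(u+v) = (cn u·cn v − sn u·sn v·dn u·dn v)/D = -0.644483096405714/0.6670752600071666 = -0.9661325116431243
dn(u+v) = (dn u·dn v − m·sn u·sn v·cn u·cn v)/D = 0.6540891483540129/0.6670752600071666 = 0.9805327637948765

sn(u+v)=-0.258046449 cn(u+v)=-0.966132512 dn(u+v)=0.980532764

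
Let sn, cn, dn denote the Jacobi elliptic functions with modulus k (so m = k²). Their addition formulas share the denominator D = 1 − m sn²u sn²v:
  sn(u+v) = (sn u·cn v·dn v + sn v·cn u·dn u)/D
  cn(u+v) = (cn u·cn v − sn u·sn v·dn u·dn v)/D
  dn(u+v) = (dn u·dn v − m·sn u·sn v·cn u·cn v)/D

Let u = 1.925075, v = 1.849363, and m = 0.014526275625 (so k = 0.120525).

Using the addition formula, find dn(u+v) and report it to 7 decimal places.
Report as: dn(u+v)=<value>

dn(u+v)=0.9975394

sn u = 0.9407076771714873, cn u = -0.3392183162958993, dn u = 0.9935518352583494
sn v = 0.9635372761687144, cn v = -0.2675741344625346, dn v = 0.9932339837144428
m = k² = 0.014526275625
D = 1 − m·sn²u·sn²v = 0.9880655970117395
dn(u+v) = (dn u·dn v − m·sn u·sn v·cn u·cn v)/D = 0.9856343565335897/0.9880655970117395 = 0.997539393654123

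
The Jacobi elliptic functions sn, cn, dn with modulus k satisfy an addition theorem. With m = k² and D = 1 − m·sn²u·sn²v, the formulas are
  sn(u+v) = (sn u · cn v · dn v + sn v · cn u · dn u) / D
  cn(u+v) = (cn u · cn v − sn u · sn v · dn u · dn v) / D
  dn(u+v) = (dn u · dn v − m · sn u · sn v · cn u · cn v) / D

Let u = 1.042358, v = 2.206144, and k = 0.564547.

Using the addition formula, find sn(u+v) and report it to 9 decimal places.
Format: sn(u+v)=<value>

sn(u+v)=0.199713855

sn u = 0.8383141148528849, cn u = 0.5451875318075644, dn u = 0.8809186492140944
sn v = 0.9203255829083722, cn v = -0.3911531943425299, dn v = 0.854429683369693
m = k² = 0.318713315209
D = 1 − m·sn²u·sn²v = 0.8102871475426331
sn(u+v) = (sn u·cn v·dn v + sn v·cn u·dn u)/D = 0.1618255698895633/0.8102871475426331 = 0.1997138549961374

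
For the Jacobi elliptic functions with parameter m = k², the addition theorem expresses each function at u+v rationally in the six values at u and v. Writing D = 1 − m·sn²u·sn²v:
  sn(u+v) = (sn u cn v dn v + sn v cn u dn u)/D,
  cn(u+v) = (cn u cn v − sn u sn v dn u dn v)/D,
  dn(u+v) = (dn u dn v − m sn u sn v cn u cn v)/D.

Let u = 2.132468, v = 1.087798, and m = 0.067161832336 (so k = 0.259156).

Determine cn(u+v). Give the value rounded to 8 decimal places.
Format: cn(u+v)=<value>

sn u = 0.8690272000467676, cn u = -0.494764313162212, dn u = 0.9743094110674332
sn v = 0.880277182979421, cn v = 0.4744597781960184, dn v = 0.973630888742433
m = k² = 0.067161832336
D = 1 − m·sn²u·sn²v = 0.9606967769692956
cn(u+v) = (cn u·cn v − sn u·sn v·dn u·dn v)/D = -0.9604239315041557/0.9606967769692956 = -0.9997159921093931

cn(u+v)=-0.99971599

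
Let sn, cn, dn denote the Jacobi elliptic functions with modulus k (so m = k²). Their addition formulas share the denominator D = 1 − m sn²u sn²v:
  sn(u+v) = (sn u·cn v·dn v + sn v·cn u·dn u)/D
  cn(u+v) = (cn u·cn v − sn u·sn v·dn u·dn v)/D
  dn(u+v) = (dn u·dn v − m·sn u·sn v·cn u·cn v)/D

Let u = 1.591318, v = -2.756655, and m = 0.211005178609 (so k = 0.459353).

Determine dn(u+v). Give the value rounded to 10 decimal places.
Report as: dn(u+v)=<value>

dn(u+v)=0.9102468306

sn u = 0.9978456835282421, cn u = 0.06560481586023515, dn u = 0.8887648653963582
sn v = -0.5375862601882433, cn v = -0.8432087599502382, dn v = 0.9690302973075882
m = k² = 0.211005178609
D = 1 − m·sn²u·sn²v = 0.9392821757415021
dn(u+v) = (dn u·dn v − m·sn u·sn v·cn u·cn v)/D = 0.854978623517818/0.9392821757415021 = 0.9102468306106927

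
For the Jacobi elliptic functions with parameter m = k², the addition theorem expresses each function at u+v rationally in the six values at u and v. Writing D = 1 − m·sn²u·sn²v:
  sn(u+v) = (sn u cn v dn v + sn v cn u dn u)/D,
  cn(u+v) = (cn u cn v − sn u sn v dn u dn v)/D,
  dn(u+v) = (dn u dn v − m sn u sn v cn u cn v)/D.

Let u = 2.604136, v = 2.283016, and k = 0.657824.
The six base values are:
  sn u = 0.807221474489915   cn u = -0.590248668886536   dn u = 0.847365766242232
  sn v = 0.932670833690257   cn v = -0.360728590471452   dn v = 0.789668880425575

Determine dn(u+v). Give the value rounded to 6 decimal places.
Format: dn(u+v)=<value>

m = k² = 0.432732414976
D = 1 − m·sn²u·sn²v = 0.7547202844766717
dn(u+v) = (dn u·dn v − m·sn u·sn v·cn u·cn v)/D = 0.5997708648512346/0.7547202844766717 = 0.7946929176113505

dn(u+v)=0.794693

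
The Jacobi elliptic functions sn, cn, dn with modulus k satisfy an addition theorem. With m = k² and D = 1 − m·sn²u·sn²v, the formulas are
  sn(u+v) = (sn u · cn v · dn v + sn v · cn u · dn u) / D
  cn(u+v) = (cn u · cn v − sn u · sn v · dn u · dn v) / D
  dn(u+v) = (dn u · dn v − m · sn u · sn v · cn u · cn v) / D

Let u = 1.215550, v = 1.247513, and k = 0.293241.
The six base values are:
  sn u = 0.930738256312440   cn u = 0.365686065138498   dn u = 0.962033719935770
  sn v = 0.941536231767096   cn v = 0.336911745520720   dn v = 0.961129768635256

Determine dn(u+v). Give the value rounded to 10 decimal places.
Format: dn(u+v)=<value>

dn(u+v)=0.9800750887

m = k² = 0.085990284081
D = 1 − m·sn²u·sn²v = 0.9339643300806903
dn(u+v) = (dn u·dn v − m·sn u·sn v·cn u·cn v)/D = 0.9153551736100395/0.9339643300806903 = 0.9800750886609952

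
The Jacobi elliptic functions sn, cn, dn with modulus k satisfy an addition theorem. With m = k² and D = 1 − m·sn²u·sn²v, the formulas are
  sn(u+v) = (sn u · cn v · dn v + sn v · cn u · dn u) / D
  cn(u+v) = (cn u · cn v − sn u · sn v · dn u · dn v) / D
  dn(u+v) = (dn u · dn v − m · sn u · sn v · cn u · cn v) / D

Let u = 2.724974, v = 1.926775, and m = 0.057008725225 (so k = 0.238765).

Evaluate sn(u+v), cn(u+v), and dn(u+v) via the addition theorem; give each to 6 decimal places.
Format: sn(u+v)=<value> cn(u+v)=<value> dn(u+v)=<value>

sn u = 0.4457268867331675, cn u = -0.8951690021683939, dn u = 0.9943208418098087
sn v = 0.9481126188065795, cn v = -0.3179346820649324, dn v = 0.9740399668800196
m = k² = 0.057008725225
D = 1 − m·sn²u·sn²v = 0.9898188028457009
sn(u+v) = (sn u·cn v·dn v + sn v·cn u·dn u)/D = -0.9819341928218152/0.9898188028457009 = -0.9920342895071122
cn(u+v) = (cn u·cn v − sn u·sn v·dn u·dn v)/D = -0.1246856183938895/0.9898188028457009 = -0.1259681247066856
dn(u+v) = (dn u·dn v − m·sn u·sn v·cn u·cn v)/D = 0.9616515732768393/0.9898188028457009 = 0.9715430445573658

sn(u+v)=-0.992034 cn(u+v)=-0.125968 dn(u+v)=0.971543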